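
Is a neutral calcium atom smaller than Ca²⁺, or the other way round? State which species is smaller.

Forming Ca²⁺ removes 2 electrons from Ca. Fewer electrons for the same nuclear charge means less shielding and a higher Z_eff on the remaining electrons, and for main-group metals the entire outer shell is lost.
A cation is smaller than its parent atom: Ca²⁺ < Ca.

Ca²⁺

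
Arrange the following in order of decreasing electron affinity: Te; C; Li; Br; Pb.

Li is in period 2, group 1; C is in period 2, group 14; Br is in period 4, group 17; Te is in period 5, group 16; Pb is in period 6, group 14.
Electron affinity generally becomes more exothermic across a period toward the halogens and less exothermic down a group.
Here both period and group differ, so the two effects have to be weighed against each other.
Li > Pb: period and group pull opposite ways; the down-group shift dominates (60 vs 35 kJ/mol).
C > Li: both are in period 2; the period trend gives C the larger value.
Te > C: period and group pull opposite ways; the across-period shift dominates (190 vs 122 kJ/mol).
Br > Te: relative to Te, both the across-period and down-group shifts push Br's electron affinity up.
Tabulated electron affinity (kJ/mol): Li 60, C 122, Br 325, Te 190, Pb 35.
So from highest to lowest: Br > Te > C > Li > Pb.

Br, Te, C, Li, Pb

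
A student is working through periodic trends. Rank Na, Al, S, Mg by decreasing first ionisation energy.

Na is in period 3, group 1; Mg is in period 3, group 2; Al is in period 3, group 13; S is in period 3, group 16.
IE₁ increases left→right with effective nuclear charge and decreases top→bottom as the valence shell moves farther out.
All lie in period 3; the across-period trend (first ionization energy increases left to right) applies, with the exception below.
Note the exception: Mg has a higher first ionization energy than Al, contrary to the simple trend — Al's single 3p electron is easier to remove than one from Mg's filled 3s².
Approximate values (kJ/mol): Na 496, Mg 738, Al 578, S 1000.
So from highest to lowest: S > Mg > Al > Na.

S, Mg, Al, Na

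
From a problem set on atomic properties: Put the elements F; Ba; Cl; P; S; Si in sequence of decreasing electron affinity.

Cl > F > S > Si > P > Ba

F is in period 2, group 17; Si is in period 3, group 14; P is in period 3, group 15; S is in period 3, group 16; Cl is in period 3, group 17; Ba is in period 6, group 2.
Electron affinity generally becomes more exothermic across a period toward the halogens and less exothermic down a group.
Here both period and group differ, so the two effects have to be weighed against each other.
P > Ba: relative to Ba, both the across-period and down-group shifts push P's electron affinity up.
Si > P: this pair runs against the simple trend — see the exception note.
S > Si: both are in period 3; the period trend gives S the larger value.
F > S: relative to S, both the across-period and down-group shifts push F's electron affinity up.
Cl > F: this pair runs against the simple trend — see the exception note.
Note the exception: Si has a higher electron affinity than P, contrary to the simple trend — adding an electron to P's half-filled 3p³ is unfavourable, so Si (3p²) has the more exothermic EA.
Note the exception: Cl has a higher electron affinity than F, contrary to the simple trend — F's small 2p subshell makes the incoming electron feel strong e⁻–e⁻ repulsion, so Cl actually releases more energy on gaining an electron.
Tabulated electron affinity (kJ/mol): F 328, Si 134, P 72, S 200, Cl 349, Ba 14.
So from highest to lowest: Cl > F > S > Si > P > Ba.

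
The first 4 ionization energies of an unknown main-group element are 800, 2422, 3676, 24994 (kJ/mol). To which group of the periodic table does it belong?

Look for the largest jump between consecutive ionization energies: IE4/IE3 ≈ 6.8, far larger than any earlier ratio.
That jump marks the point where a core electron is being removed. So the atom has 3 valence electrons.
A main-group element with 3 valence electrons is in group 13.

Group 13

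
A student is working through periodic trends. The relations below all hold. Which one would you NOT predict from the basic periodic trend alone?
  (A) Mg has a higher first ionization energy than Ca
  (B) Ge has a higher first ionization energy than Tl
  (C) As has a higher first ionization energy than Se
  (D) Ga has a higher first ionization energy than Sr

The general trend: first ionization energy increases across a period and decreases down a group.
(A) Mg (period 3, group 2) vs Ca (period 4, group 2): the stated order agrees with the simple trend.
(B) Ge (period 4, group 14) vs Tl (period 6, group 13): the stated order agrees with the simple trend.
(C) As (period 4, group 15) vs Se (period 4, group 16): the stated order contradicts the simple trend.
(D) Ga (period 4, group 13) vs Sr (period 5, group 2): the stated order agrees with the simple trend.
The exception is (C): Se (4p⁴) ionizes more easily than half-filled As (4p³).

(C)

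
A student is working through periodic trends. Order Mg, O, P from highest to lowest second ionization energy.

O, P, Mg

Consider each +1 ion: Mg⁺ still has 1 valence electron; O⁺ still has 5 valence electrons; P⁺ still has 4 valence electrons.
All are still removing valence electrons, so compare the +1 ions as you would atoms: IE_2 generally rises across a period (higher Z_eff) and falls down a group (larger shell), subject to the usual subshell exceptions.
Valence configurations: Mg⁺ [Ne]3s¹, O⁺ [He]2s²2p³, P⁺ [Ne]3s²3p².
Tabulated IE_2 (kJ/mol): Mg 1451, O 3388, P 1907.
Putting it together, IE_2: Mg < P < O.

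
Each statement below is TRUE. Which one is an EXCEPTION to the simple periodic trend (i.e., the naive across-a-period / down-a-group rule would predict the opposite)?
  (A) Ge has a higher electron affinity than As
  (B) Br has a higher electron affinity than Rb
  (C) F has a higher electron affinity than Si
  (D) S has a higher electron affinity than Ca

(A)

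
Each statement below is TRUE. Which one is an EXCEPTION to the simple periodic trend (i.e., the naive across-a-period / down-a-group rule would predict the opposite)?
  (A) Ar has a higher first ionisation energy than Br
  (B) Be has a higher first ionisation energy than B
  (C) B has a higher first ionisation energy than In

(B)

The general trend: first ionisation energy increases across a period and decreases down a group.
(A) Ar (period 3, group 18) vs Br (period 4, group 17): the stated order agrees with the simple trend.
(B) Be (period 2, group 2) vs B (period 2, group 13): the stated order contradicts the simple trend.
(C) B (period 2, group 13) vs In (period 5, group 13): the stated order agrees with the simple trend.
The exception is (B): removing B's lone 2p electron is easier than breaking Be's filled 2s².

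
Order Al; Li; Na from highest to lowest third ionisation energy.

Li, Na, Al

IE_3 is the cost of taking one more electron from the +2 cation: Al²⁺ still has 1 valence electron; Li²⁺ is already 1 electron into the core; Na²⁺ is already 1 electron into the core.
Breaking into a closed-shell core is much more expensive than removing a leftover valence electron — Na and Li have the largest IE_3 here.
The numbers (kJ/mol): Al 2745, Li 11815, Na 6910.
Putting it together, IE_3: Al < Na < Li.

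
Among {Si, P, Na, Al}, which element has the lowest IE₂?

After 1 electron has been removed, what remains? Si⁺ still has 3 valence electrons; P⁺ still has 4 valence electrons; Na⁺ is the bare [Ne] core; Al⁺ still has 2 valence electrons.
Pulling an electron out of a noble-gas core costs far more than removing a remaining valence electron, so Na sits at the high end of IE_2.
Valence configurations: Si⁺ [Ne]3s²3p¹, P⁺ [Ne]3s²3p², Al⁺ [Ne]3s².
Si⁺ loses a lone 3p electron whereas Al⁺ must break into a filled 3s² pair, so IE_2(Al) > IE_2(Si) even though Si has the higher nuclear charge.
Tabulated IE_2 (kJ/mol): Si 1577, P 1907, Na 4562, Al 1817.
Overall IE_2 order: Si < Al < P < Na.

Si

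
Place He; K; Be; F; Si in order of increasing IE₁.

K < Si < Be < F < He

He is in period 1, group 18; Be is in period 2, group 2; F is in period 2, group 17; Si is in period 3, group 14; K is in period 4, group 1.
Removing the outermost electron gets harder across a period and easier down a group.
Here both period and group differ, so the two effects have to be weighed against each other.
Si > K: relative to K, both the across-period and down-group shifts push Si's first ionization energy up.
Be > Si: the two effects oppose for this pair; the down-group effect wins (900 vs 786 kJ/mol).
F > Be: F lies to the right of Be in period 2, so the across-period effect alone puts F higher.
He > F: relative to F, both the across-period and down-group shifts push He's first ionization energy up.
Approximate values (kJ/mol): He 2372, Be 900, F 1681, Si 786, K 419.
So from lowest to highest: K < Si < Be < F < He.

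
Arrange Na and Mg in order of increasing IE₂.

Mg < Na

The second ionization energy removes an electron from the +1 ion. For each element: Na⁺ is the bare [Ne] core; Mg⁺ still has 1 valence electron.
Breaking into a closed-shell core is much more expensive than removing a leftover valence electron — Na has the largest IE_2 here.
Approximate IE_2 values (kJ/mol): Na 4562, Mg 1451.
Putting it together, IE_2: Mg < Na.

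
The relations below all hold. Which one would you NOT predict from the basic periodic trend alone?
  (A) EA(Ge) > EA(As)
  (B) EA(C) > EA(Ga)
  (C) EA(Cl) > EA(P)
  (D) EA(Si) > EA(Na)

(A)

The general trend: electron affinity increases across a period and decreases down a group.
(A) Ge (period 4, group 14) vs As (period 4, group 15): the stated order contradicts the simple trend.
(B) C (period 2, group 14) vs Ga (period 4, group 13): the stated order agrees with the simple trend.
(C) Cl (period 3, group 17) vs P (period 3, group 15): the stated order agrees with the simple trend.
(D) Si (period 3, group 14) vs Na (period 3, group 1): the stated order agrees with the simple trend.
The exception is (A): adding an electron to As's half-filled 4p³ is unfavourable, so Ge (4p²) has the more exothermic EA.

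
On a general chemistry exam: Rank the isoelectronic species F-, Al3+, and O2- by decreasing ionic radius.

O2-, F-, Al3+

All of these have 10 electrons, so size is governed by nuclear charge alone: the more protons, the stronger the pull on the same electron cloud, and the smaller the ion.
Nuclear charges: Al3+ (Z=13), F- (Z=9), O2- (Z=8).
Largest to smallest: O2- > F- > Al3+.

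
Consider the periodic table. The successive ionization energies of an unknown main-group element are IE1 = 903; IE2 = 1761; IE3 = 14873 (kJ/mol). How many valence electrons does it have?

2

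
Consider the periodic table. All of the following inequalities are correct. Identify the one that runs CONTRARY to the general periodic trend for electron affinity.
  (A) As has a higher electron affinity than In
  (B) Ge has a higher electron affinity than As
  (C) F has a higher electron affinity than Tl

(B)

The general trend: electron affinity increases across a period and decreases down a group.
(A) As (period 4, group 15) vs In (period 5, group 13): the stated order agrees with the simple trend.
(B) Ge (period 4, group 14) vs As (period 4, group 15): the stated order contradicts the simple trend.
(C) F (period 2, group 17) vs Tl (period 6, group 13): the stated order agrees with the simple trend.
The exception is (B): adding an electron to As's half-filled 4p³ is unfavourable, so Ge (4p²) has the more exothermic EA.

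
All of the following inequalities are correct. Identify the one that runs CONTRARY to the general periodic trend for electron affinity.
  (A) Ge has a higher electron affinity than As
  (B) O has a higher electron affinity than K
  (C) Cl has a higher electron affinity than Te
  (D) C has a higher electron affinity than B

The general trend: electron affinity increases across a period and decreases down a group.
(A) Ge (period 4, group 14) vs As (period 4, group 15): the stated order contradicts the simple trend.
(B) O (period 2, group 16) vs K (period 4, group 1): the stated order agrees with the simple trend.
(C) Cl (period 3, group 17) vs Te (period 5, group 16): the stated order agrees with the simple trend.
(D) C (period 2, group 14) vs B (period 2, group 13): the stated order agrees with the simple trend.
The exception is (A): adding an electron to As's half-filled 4p³ is unfavourable, so Ge (4p²) has the more exothermic EA.

(A)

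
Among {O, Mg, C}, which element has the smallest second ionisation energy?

Mg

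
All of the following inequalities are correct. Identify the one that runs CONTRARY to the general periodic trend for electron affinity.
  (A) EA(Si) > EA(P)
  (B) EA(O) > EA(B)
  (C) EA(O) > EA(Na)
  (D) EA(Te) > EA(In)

(A)

The general trend: electron affinity increases across a period and decreases down a group.
(A) Si (period 3, group 14) vs P (period 3, group 15): the stated order contradicts the simple trend.
(B) O (period 2, group 16) vs B (period 2, group 13): the stated order agrees with the simple trend.
(C) O (period 2, group 16) vs Na (period 3, group 1): the stated order agrees with the simple trend.
(D) Te (period 5, group 16) vs In (period 5, group 13): the stated order agrees with the simple trend.
The exception is (A): adding an electron to P's half-filled 3p³ is unfavourable, so Si (3p²) has the more exothermic EA.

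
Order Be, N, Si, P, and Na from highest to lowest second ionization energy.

IE_2 is the cost of taking one more electron from the +1 cation: Be⁺ still has 1 valence electron; N⁺ still has 4 valence electrons; Si⁺ still has 3 valence electrons; P⁺ still has 4 valence electrons; Na⁺ is the bare [Ne] core.
Pulling an electron out of a noble-gas core costs far more than removing a remaining valence electron, so Na sits at the high end of IE_2.
Valence configurations: Be⁺ [He]2s¹, N⁺ [He]2s²2p², Si⁺ [Ne]3s²3p¹, P⁺ [Ne]3s²3p².
The numbers (kJ/mol): Be 1757, N 2856, Si 1577, P 1907, Na 4562.
Overall IE_2 order: Si < Be < P < N < Na.

Na > N > P > Be > Si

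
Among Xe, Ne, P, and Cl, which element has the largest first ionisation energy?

Ne

Ne is in period 2, group 18; P is in period 3, group 15; Cl is in period 3, group 17; Xe is in period 5, group 18.
IE₁ increases left→right with effective nuclear charge and decreases top→bottom as the valence shell moves farther out.
Here both period and group differ, so the two effects have to be weighed against each other.
Xe > P: the two effects oppose for this pair; the across-period effect wins (1170 vs 1012 kJ/mol).
Cl > Xe: period and group pull opposite ways; the down-group shift dominates (1251 vs 1170 kJ/mol).
Ne > Cl: relative to Cl, both the across-period and down-group shifts push Ne's first ionization energy up.
Approximate values (kJ/mol): Ne 2081, P 1012, Cl 1251, Xe 1170.
The largest first ionisation energy among these belongs to Ne.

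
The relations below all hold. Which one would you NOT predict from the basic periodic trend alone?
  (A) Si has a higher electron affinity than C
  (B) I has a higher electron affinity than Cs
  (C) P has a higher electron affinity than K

The general trend: electron affinity increases across a period and decreases down a group.
(A) Si (period 3, group 14) vs C (period 2, group 14): the stated order contradicts the simple trend.
(B) I (period 5, group 17) vs Cs (period 6, group 1): the stated order agrees with the simple trend.
(C) P (period 3, group 15) vs K (period 4, group 1): the stated order agrees with the simple trend.
The exception is (A): Si's larger, more diffuse 3p orbitals accept an added electron slightly more readily than C's compact 2p.

(A)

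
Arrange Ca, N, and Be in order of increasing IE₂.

Ca < Be < N

IE_2 is the cost of taking one more electron from the +1 cation: Ca⁺ still has 1 valence electron; N⁺ still has 4 valence electrons; Be⁺ still has 1 valence electron.
All are still removing valence electrons, so compare the +1 ions as you would atoms: IE_2 generally rises across a period (higher Z_eff) and falls down a group (larger shell), subject to the usual subshell exceptions.
Valence configurations: Ca⁺ [Ar]4s¹, N⁺ [He]2s²2p², Be⁺ [He]2s¹.
The numbers (kJ/mol): Ca 1145, N 2856, Be 1757.
Overall IE_2 order: Ca < Be < N.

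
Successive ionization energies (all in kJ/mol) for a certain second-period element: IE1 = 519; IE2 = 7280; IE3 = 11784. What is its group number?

Group 1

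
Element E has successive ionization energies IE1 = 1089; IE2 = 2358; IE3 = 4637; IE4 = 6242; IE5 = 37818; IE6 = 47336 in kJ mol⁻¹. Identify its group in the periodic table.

Group 14

Look for the largest jump between consecutive ionization energies: IE5/IE4 ≈ 6.1, far larger than any earlier ratio.
That jump marks the point where a core electron is being removed. So the atom has 4 valence electrons.
A main-group element with 4 valence electrons is in group 14.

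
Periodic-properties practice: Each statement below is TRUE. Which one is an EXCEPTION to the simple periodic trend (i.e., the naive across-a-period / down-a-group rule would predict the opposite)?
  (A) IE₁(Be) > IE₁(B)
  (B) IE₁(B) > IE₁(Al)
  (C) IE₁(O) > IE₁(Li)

(A)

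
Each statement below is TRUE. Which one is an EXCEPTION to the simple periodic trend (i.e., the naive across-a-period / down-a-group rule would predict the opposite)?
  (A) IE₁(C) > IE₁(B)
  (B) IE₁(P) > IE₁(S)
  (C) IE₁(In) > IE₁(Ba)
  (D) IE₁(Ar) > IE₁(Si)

(B)

The general trend: IE₁ increases across a period and decreases down a group.
(A) C (period 2, group 14) vs B (period 2, group 13): the stated order agrees with the simple trend.
(B) P (period 3, group 15) vs S (period 3, group 16): the stated order contradicts the simple trend.
(C) In (period 5, group 13) vs Ba (period 6, group 2): the stated order agrees with the simple trend.
(D) Ar (period 3, group 18) vs Si (period 3, group 14): the stated order agrees with the simple trend.
The exception is (B): S (3p⁴) ionizes more easily than half-filled P (3p³) because the paired 3p electron in S is pushed out by e⁻–e⁻ repulsion.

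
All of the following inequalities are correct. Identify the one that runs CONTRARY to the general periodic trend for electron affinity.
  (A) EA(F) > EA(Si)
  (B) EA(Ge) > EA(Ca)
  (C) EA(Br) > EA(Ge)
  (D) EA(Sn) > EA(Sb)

The general trend: electron affinity increases across a period and decreases down a group.
(A) F (period 2, group 17) vs Si (period 3, group 14): the stated order agrees with the simple trend.
(B) Ge (period 4, group 14) vs Ca (period 4, group 2): the stated order agrees with the simple trend.
(C) Br (period 4, group 17) vs Ge (period 4, group 14): the stated order agrees with the simple trend.
(D) Sn (period 5, group 14) vs Sb (period 5, group 15): the stated order contradicts the simple trend.
The exception is (D): adding an electron to Sb's half-filled 5p³ is unfavourable, so Sn has the more exothermic EA.

(D)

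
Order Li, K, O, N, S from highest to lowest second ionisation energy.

The second ionization energy removes an electron from the +1 ion. For each element: Li⁺ is the bare [He] core; K⁺ is the bare [Ar] core; O⁺ still has 5 valence electrons; N⁺ still has 4 valence electrons; S⁺ still has 5 valence electrons.
Usually core removal costs more than valence removal, but here the competition is close: a tightly held n=2 valence electron can cost more to remove than an n=3 core electron, so the actual values have to decide it.
Valence configurations: O⁺ [He]2s²2p³, N⁺ [He]2s²2p², S⁺ [Ne]3s²3p³.
Tabulated IE_2 (kJ/mol): Li 7298, K 3052, O 3388, N 2856, S 2252.
Putting it together, IE_2: S < N < K < O < Li.

Li, O, K, N, S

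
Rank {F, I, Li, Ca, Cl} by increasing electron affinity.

EA tends to increase across a period and decrease down a group, though the pattern is less regular than for IE or radius.
Neither a single period nor a single group — weigh both effects.
Li > Ca: the two effects oppose for this pair; the down-group effect wins (60 vs 2 kJ/mol).
I > Li: period and group pull opposite ways; the across-period shift dominates (295 vs 60 kJ/mol).
F > I: F sits above I in group 17, so the down-group effect alone puts F higher.
Cl > F: this pair runs against the simple trend — see the exception note.
Note the exception: Cl has a higher electron affinity than F, contrary to the simple trend — F's small 2p subshell makes the incoming electron feel strong e⁻–e⁻ repulsion, so Cl actually releases more energy on gaining an electron.
Approximate values (kJ/mol): Li 60, F 328, Cl 349, Ca 2, I 295.
So from lowest to highest: Ca < Li < I < F < Cl.

Ca < Li < I < F < Cl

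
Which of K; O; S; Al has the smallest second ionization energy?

Al

After 1 electron has been removed, what remains? K⁺ is the bare [Ar] core; O⁺ still has 5 valence electrons; S⁺ still has 5 valence electrons; Al⁺ still has 2 valence electrons.
Usually core removal costs more than valence removal, but here the competition is close: a tightly held n=2 valence electron can cost more to remove than an n=3 core electron, so the actual values have to decide it.
Valence configurations: O⁺ [He]2s²2p³, S⁺ [Ne]3s²3p³, Al⁺ [Ne]3s².
The numbers (kJ/mol): K 3052, O 3388, S 2252, Al 1817.
Hence IE_2: Al < S < K < O.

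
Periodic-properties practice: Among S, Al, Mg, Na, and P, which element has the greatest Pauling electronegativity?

Na is in period 3, group 1; Mg is in period 3, group 2; Al is in period 3, group 13; P is in period 3, group 15; S is in period 3, group 16.
EN rises left→right (higher Z_eff, smaller atoms) and falls top→bottom (larger, more shielded atoms).
All lie in period 3, so electronegativity increases left to right.
The greatest Pauling electronegativity among these belongs to S.

S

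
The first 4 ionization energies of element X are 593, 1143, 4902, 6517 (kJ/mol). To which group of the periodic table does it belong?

Look for the largest jump between consecutive ionization energies: IE3/IE2 ≈ 4.3, far larger than any earlier ratio.
That jump marks the point where a core electron is being removed. So the atom has 2 valence electrons.
A main-group element with 2 valence electrons is in group 2.

Group 2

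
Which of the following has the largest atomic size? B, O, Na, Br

Na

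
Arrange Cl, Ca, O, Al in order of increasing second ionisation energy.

Consider each +1 ion: Cl⁺ still has 6 valence electrons; Ca⁺ still has 1 valence electron; O⁺ still has 5 valence electrons; Al⁺ still has 2 valence electrons.
All are still removing valence electrons, so compare the +1 ions as you would atoms: IE_2 generally rises across a period (higher Z_eff) and falls down a group (larger shell), subject to the usual subshell exceptions.
Valence configurations: Cl⁺ [Ne]3s²3p⁴, Ca⁺ [Ar]4s¹, O⁺ [He]2s²2p³, Al⁺ [Ne]3s².
Approximate IE_2 values (kJ/mol): Cl 2298, Ca 1145, O 3388, Al 1817.
Overall IE_2 order: Ca < Al < Cl < O.

Ca, Al, Cl, O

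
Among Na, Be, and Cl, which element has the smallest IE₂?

Be

After 1 electron has been removed, what remains? Na⁺ is the bare [Ne] core; Be⁺ still has 1 valence electron; Cl⁺ still has 6 valence electrons.
Core electrons are held far more tightly than valence electrons, so Na tops the IE_2 order.
Valence configurations: Be⁺ [He]2s¹, Cl⁺ [Ne]3s²3p⁴.
Approximate IE_2 values (kJ/mol): Na 4562, Be 1757, Cl 2298.
Putting it together, IE_2: Be < Cl < Na.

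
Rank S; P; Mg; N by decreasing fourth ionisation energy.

IE_4 is the cost of taking one more electron from the +3 cation: S³⁺ still has 3 valence electrons; P³⁺ still has 2 valence electrons; Mg³⁺ is already 1 electron into the core; N³⁺ still has 2 valence electrons.
Core electrons are held far more tightly than valence electrons, so Mg tops the IE_4 order.
Valence configurations: S³⁺ [Ne]3s²3p¹, P³⁺ [Ne]3s², N³⁺ [He]2s².
S³⁺ loses a lone 3p electron whereas P³⁺ must break into a filled 3s² pair, so IE_4(P) > IE_4(S) even though S has the higher nuclear charge.
Tabulated IE_4 (kJ/mol): S 4556, P 4964, Mg 10543, N 7475.
Overall IE_4 order: S < P < N < Mg.

Mg > N > P > S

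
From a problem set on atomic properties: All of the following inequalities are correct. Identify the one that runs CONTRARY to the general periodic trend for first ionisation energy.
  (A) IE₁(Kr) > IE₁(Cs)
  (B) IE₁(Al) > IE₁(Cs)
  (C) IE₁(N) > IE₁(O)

(C)

The general trend: first ionisation energy increases across a period and decreases down a group.
(A) Kr (period 4, group 18) vs Cs (period 6, group 1): the stated order agrees with the simple trend.
(B) Al (period 3, group 13) vs Cs (period 6, group 1): the stated order agrees with the simple trend.
(C) N (period 2, group 15) vs O (period 2, group 16): the stated order contradicts the simple trend.
The exception is (C): pairing an electron in O's 2p⁴ costs repulsion energy, so O ionizes more easily than half-filled N (2p³).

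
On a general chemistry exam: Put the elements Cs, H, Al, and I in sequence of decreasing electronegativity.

H is in period 1, group 1; Al is in period 3, group 13; I is in period 5, group 17; Cs is in period 6, group 1.
Electronegativity increases across a period and decreases down a group, tracking effective nuclear charge and atomic size.
These span different periods and groups, so the two trends combine.
Al > Cs: both effects reinforce here, so Al is clearly the higher of the two.
H > Al: period and group pull opposite ways; the down-group shift dominates (2.20 vs 1.61).
I > H: period and group pull opposite ways; the across-period shift dominates (2.66 vs 2.20).
For reference (Pauling): H 2.20, Al 1.61, I 2.66, Cs 0.79.
So from highest to lowest: I > H > Al > Cs.

I, H, Al, Cs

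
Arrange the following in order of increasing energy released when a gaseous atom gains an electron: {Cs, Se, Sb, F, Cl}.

Cs, Sb, Se, F, Cl

F is in period 2, group 17; Cl is in period 3, group 17; Se is in period 4, group 16; Sb is in period 5, group 15; Cs is in period 6, group 1.
EA tends to increase across a period and decrease down a group, though the pattern is less regular than for IE or radius.
These span different periods and groups, so the two trends combine.
Sb > Cs: both effects reinforce here, so Sb is clearly the higher of the two.
Se > Sb: both effects reinforce here, so Se is clearly the higher of the two.
F > Se: relative to Se, both the across-period and down-group shifts push F's electron affinity up.
Cl > F: this pair runs against the simple trend — see the exception note.
Note the exception: Cl has a higher electron affinity than F, contrary to the simple trend — F's small 2p subshell makes the incoming electron feel strong e⁻–e⁻ repulsion, so Cl actually releases more energy on gaining an electron.
Tabulated electron affinity (kJ/mol): F 328, Cl 349, Se 195, Sb 103, Cs 46.
So from lowest to highest: Cs < Sb < Se < F < Cl.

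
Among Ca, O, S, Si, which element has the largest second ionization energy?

O

The second ionization energy removes an electron from the +1 ion. For each element: Ca⁺ still has 1 valence electron; O⁺ still has 5 valence electrons; S⁺ still has 5 valence electrons; Si⁺ still has 3 valence electrons.
All are still removing valence electrons, so compare the +1 ions as you would atoms: IE_2 generally rises across a period (higher Z_eff) and falls down a group (larger shell), subject to the usual subshell exceptions.
Valence configurations: Ca⁺ [Ar]4s¹, O⁺ [He]2s²2p³, S⁺ [Ne]3s²3p³, Si⁺ [Ne]3s²3p¹.
Tabulated IE_2 (kJ/mol): Ca 1145, O 3388, S 2252, Si 1577.
Hence IE_2: Ca < Si < S < O.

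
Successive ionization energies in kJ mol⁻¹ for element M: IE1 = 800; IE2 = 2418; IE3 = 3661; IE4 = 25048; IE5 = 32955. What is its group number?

Group 13

Look for the largest jump between consecutive ionization energies: IE4/IE3 ≈ 6.8, far larger than any earlier ratio.
That jump marks the point where a core electron is being removed. So the atom has 3 valence electrons.
A main-group element with 3 valence electrons is in group 13.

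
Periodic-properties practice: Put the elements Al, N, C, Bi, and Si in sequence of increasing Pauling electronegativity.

Electronegativity increases across a period and decreases down a group, tracking effective nuclear charge and atomic size.
These span different periods and groups, so the two trends combine.
Si > Al: both are in period 3; the period trend gives Si the larger value.
Bi > Si: the two effects oppose for this pair; the across-period effect wins (2.02 vs 1.90).
C > Bi: period and group pull opposite ways; the down-group shift dominates (2.55 vs 2.02).
N > C: both are in period 2; the period trend gives N the larger value.
Tabulated electronegativity (Pauling): C 2.55, N 3.04, Al 1.61, Si 1.90, Bi 2.02.
So from lowest to highest: Al < Si < Bi < C < N.

Al < Si < Bi < C < N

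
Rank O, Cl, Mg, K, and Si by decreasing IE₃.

Mg > O > K > Cl > Si

The third ionization energy removes an electron from the +2 ion. For each element: O²⁺ still has 4 valence electrons; Cl²⁺ still has 5 valence electrons; Mg²⁺ is the bare [Ne] core; K²⁺ is already 1 electron into the core; Si²⁺ still has 2 valence electrons.
Usually core removal costs more than valence removal, but here the competition is close: a tightly held n=2 valence electron can cost more to remove than an n=3 core electron, so the actual values have to decide it.
Valence configurations: O²⁺ [He]2s²2p², Cl²⁺ [Ne]3s²3p³, Si²⁺ [Ne]3s².
Tabulated IE_3 (kJ/mol): O 5300, Cl 3822, Mg 7733, K 4420, Si 3232.
So the third ionization energies run Si < Cl < K < O < Mg.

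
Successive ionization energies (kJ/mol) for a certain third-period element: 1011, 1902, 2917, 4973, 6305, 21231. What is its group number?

Group 15

Look for the largest jump between consecutive ionization energies: IE6/IE5 ≈ 3.4, far larger than any earlier ratio.
That jump marks the point where a core electron is being removed. So the atom has 5 valence electrons.
A main-group element with 5 valence electrons is in group 15.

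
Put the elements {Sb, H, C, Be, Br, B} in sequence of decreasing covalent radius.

H is in period 1, group 1; Be is in period 2, group 2; B is in period 2, group 13; C is in period 2, group 14; Br is in period 4, group 17; Sb is in period 5, group 15.
Across a period the added protons contract the valence shell; down a group each new principal shell makes the atom larger.
These span different periods and groups, so the two trends combine.
C > H: the two effects oppose for this pair; the down-group effect wins (75 vs 32 pm).
B > C: both are in period 2; the period trend gives B the larger value.
Be > B: both are in period 2; the period trend gives Be the larger value.
Br > Be: period and group pull opposite ways; the down-group shift dominates (114 vs 102 pm).
Sb > Br: both effects reinforce here, so Sb is clearly the larger of the two.
For reference (pm): H 32, Be 102, B 85, C 75, Br 114, Sb 140.
So from largest to smallest: Sb > Br > Be > B > C > H.

Sb > Br > Be > B > C > H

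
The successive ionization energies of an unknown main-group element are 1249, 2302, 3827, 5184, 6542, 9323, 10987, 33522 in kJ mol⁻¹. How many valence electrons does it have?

Look for the largest jump between consecutive ionization energies: IE8/IE7 ≈ 3.1, far larger than any earlier ratio.
That jump marks the point where a core electron is being removed. So the atom has 7 valence electrons.

7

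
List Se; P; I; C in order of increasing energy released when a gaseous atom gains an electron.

P < C < Se < I

Adding an electron releases more energy for atoms nearer the top right (short of the noble gases).
These sit on a diagonal, where the across-period and down-group effects partly cancel.
C > P: the two effects oppose for this pair; the down-group effect wins (122 vs 72 kJ/mol).
Se > C: period and group pull opposite ways; the across-period shift dominates (195 vs 122 kJ/mol).
I > Se: the two effects oppose for this pair; the across-period effect wins (295 vs 195 kJ/mol).
For reference (kJ/mol): C 122, P 72, Se 195, I 295.
So from lowest to highest: P < C < Se < I.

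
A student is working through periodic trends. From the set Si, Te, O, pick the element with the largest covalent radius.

Moving right in a period, electrons are added to the same shell under a stronger nuclear pull, so atoms get smaller; moving down, a new shell is opened and atoms get larger.
Neither a single period nor a single group — weigh both effects.
Si > O: relative to O, both the across-period and down-group shifts push Si's atomic radius up.
Te > Si: the two effects oppose for this pair; the down-group effect wins (136 vs 116 pm).
Tabulated atomic radius (pm): O 63, Si 116, Te 136.
The largest covalent radius among these belongs to Te.

Te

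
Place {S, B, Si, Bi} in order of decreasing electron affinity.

B is in period 2, group 13; Si is in period 3, group 14; S is in period 3, group 16; Bi is in period 6, group 15.
Adding an electron releases more energy for atoms nearer the top right (short of the noble gases).
These span different periods and groups, so the two trends combine.
Bi > B: the two effects oppose for this pair; the across-period effect wins (91 vs 27 kJ/mol).
Si > Bi: the two effects oppose for this pair; the down-group effect wins (134 vs 91 kJ/mol).
S > Si: S lies to the right of Si in period 3, so the across-period effect alone puts S higher.
For reference (kJ/mol): B 27, Si 134, S 200, Bi 91.
So from highest to lowest: S > Si > Bi > B.

S, Si, Bi, B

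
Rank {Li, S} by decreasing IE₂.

Consider each +1 ion: Li⁺ is the bare [He] core; S⁺ still has 5 valence electrons.
Pulling an electron out of a noble-gas core costs far more than removing a remaining valence electron, so Li sits at the high end of IE_2.
Approximate IE_2 values (kJ/mol): Li 7298, S 2252.
So the second ionization energies run S < Li.

Li > S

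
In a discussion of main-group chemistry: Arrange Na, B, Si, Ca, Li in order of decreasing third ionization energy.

After 2 electrons have been removed, what remains? Na²⁺ is already 1 electron into the core; B²⁺ still has 1 valence electron; Si²⁺ still has 2 valence electrons; Ca²⁺ is the bare [Ar] core; Li²⁺ is already 1 electron into the core.
Pulling an electron out of a noble-gas core costs far more than removing a remaining valence electron, so Ca, Na and Li sit at the high end of IE_3.
Valence configurations: B²⁺ [He]2s¹, Si²⁺ [Ne]3s².
Tabulated IE_3 (kJ/mol): Na 6910, B 3660, Si 3232, Ca 4912, Li 11815.
Hence IE_3: Si < B < Ca < Na < Li.

Li > Na > Ca > B > Si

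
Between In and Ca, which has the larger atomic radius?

Ca is in period 4, group 2; In is in period 5, group 13.
Moving right in a period, electrons are added to the same shell under a stronger nuclear pull, so atoms get smaller; moving down, a new shell is opened and atoms get larger.
These sit on a diagonal, where the across-period and down-group effects partly cancel.
Ca > In: the two effects oppose for this pair; the across-period effect wins (171 vs 142 pm).
Tabulated atomic radius (pm): Ca 171, In 142.
So Ca has the larger atomic radius (Ca > In).

Ca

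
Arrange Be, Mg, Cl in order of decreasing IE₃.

The third ionization energy removes an electron from the +2 ion. For each element: Be²⁺ is the bare [He] core; Mg²⁺ is the bare [Ne] core; Cl²⁺ still has 5 valence electrons.
Breaking into a closed-shell core is much more expensive than removing a leftover valence electron — Mg and Be have the largest IE_3 here.
Tabulated IE_3 (kJ/mol): Be 14849, Mg 7733, Cl 3822.
Putting it together, IE_3: Cl < Mg < Be.

Be > Mg > Cl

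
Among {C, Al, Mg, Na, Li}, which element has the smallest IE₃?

IE_3 is the cost of taking one more electron from the +2 cation: C²⁺ still has 2 valence electrons; Al²⁺ still has 1 valence electron; Mg²⁺ is the bare [Ne] core; Na²⁺ is already 1 electron into the core; Li²⁺ is already 1 electron into the core.
Breaking into a closed-shell core is much more expensive than removing a leftover valence electron — Na, Mg and Li have the largest IE_3 here.
Valence configurations: C²⁺ [He]2s², Al²⁺ [Ne]3s¹.
Approximate IE_3 values (kJ/mol): C 4620, Al 2745, Mg 7733, Na 6910, Li 11815.
Putting it together, IE_3: Al < C < Na < Mg < Li.

Al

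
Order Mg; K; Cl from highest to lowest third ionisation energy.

Mg, K, Cl

After 2 electrons have been removed, what remains? Mg²⁺ is the bare [Ne] core; K²⁺ is already 1 electron into the core; Cl²⁺ still has 5 valence electrons.
Breaking into a closed-shell core is much more expensive than removing a leftover valence electron — K and Mg have the largest IE_3 here.
The numbers (kJ/mol): Mg 7733, K 4420, Cl 3822.
Hence IE_3: Cl < K < Mg.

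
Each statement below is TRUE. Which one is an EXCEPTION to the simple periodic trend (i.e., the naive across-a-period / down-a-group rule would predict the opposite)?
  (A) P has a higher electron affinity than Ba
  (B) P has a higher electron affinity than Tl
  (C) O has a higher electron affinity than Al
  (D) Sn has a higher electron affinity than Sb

The general trend: electron affinity increases across a period and decreases down a group.
(A) P (period 3, group 15) vs Ba (period 6, group 2): the stated order agrees with the simple trend.
(B) P (period 3, group 15) vs Tl (period 6, group 13): the stated order agrees with the simple trend.
(C) O (period 2, group 16) vs Al (period 3, group 13): the stated order agrees with the simple trend.
(D) Sn (period 5, group 14) vs Sb (period 5, group 15): the stated order contradicts the simple trend.
The exception is (D): adding an electron to Sb's half-filled 5p³ is unfavourable, so Sn has the more exothermic EA.

(D)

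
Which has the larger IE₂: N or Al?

The second ionization energy removes an electron from the +1 ion. For each element: N⁺ still has 4 valence electrons; Al⁺ still has 2 valence electrons.
All are still removing valence electrons, so compare the +1 ions as you would atoms: IE_2 generally rises across a period (higher Z_eff) and falls down a group (larger shell), subject to the usual subshell exceptions.
Valence configurations: N⁺ [He]2s²2p², Al⁺ [Ne]3s².
Tabulated IE_2 (kJ/mol): N 2856, Al 1817.
Overall IE_2 order: Al < N.

N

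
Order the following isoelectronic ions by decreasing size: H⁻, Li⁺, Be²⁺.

All of these have 2 electrons, so size is governed by nuclear charge alone: the more protons, the stronger the pull on the same electron cloud, and the smaller the ion.
Nuclear charges: Be²⁺ (Z=4), Li⁺ (Z=3), H⁻ (Z=1).
Largest to smallest: H⁻ > Li⁺ > Be²⁺.

H⁻, Li⁺, Be²⁺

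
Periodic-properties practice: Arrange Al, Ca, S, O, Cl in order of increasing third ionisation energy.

Al < S < Cl < Ca < O

After 2 electrons have been removed, what remains? Al²⁺ still has 1 valence electron; Ca²⁺ is the bare [Ar] core; S²⁺ still has 4 valence electrons; O²⁺ still has 4 valence electrons; Cl²⁺ still has 5 valence electrons.
Usually core removal costs more than valence removal, but here the competition is close: a tightly held n=2 valence electron can cost more to remove than an n=3 core electron, so the actual values have to decide it.
Valence configurations: Al²⁺ [Ne]3s¹, S²⁺ [Ne]3s²3p², O²⁺ [He]2s²2p², Cl²⁺ [Ne]3s²3p³.
The numbers (kJ/mol): Al 2745, Ca 4912, S 3357, O 5300, Cl 3822.
Putting it together, IE_3: Al < S < Cl < Ca < O.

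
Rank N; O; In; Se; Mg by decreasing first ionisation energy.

N is in period 2, group 15; O is in period 2, group 16; Mg is in period 3, group 2; Se is in period 4, group 16; In is in period 5, group 13.
First ionization energy rises across a period (greater Z_eff holds electrons more tightly) and falls down a group (valence electrons are farther from the nucleus).
Neither a single period nor a single group — weigh both effects.
Mg > In: the two effects oppose for this pair; the down-group effect wins (738 vs 558 kJ/mol).
Se > Mg: period and group pull opposite ways; the across-period shift dominates (941 vs 738 kJ/mol).
O > Se: O sits above Se in group 16, so the down-group effect alone puts O higher.
N > O: this pair runs against the simple trend — see the exception note.
Note the exception: N has a higher first ionization energy than O, contrary to the simple trend — pairing an electron in O's 2p⁴ costs repulsion energy, so O ionizes more easily than half-filled N (2p³).
Tabulated first ionization energy (kJ/mol): N 1402, O 1314, Mg 738, Se 941, In 558.
So from highest to lowest: N > O > Se > Mg > In.

N > O > Se > Mg > In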